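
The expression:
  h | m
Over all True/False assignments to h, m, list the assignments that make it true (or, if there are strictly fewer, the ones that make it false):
is false only for:
  h=False, m=False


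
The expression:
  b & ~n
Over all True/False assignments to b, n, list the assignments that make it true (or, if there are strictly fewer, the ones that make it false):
is true only for:
  b=True, n=False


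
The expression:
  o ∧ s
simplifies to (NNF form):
o ∧ s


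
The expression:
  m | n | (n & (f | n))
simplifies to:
m | n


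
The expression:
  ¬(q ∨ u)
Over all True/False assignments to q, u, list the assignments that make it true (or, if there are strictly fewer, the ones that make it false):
is true only for:
  q=False, u=False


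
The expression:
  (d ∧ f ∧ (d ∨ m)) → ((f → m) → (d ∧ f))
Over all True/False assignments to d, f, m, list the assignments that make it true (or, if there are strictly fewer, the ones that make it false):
is always true.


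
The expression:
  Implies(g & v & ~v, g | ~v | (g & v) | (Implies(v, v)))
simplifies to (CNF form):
True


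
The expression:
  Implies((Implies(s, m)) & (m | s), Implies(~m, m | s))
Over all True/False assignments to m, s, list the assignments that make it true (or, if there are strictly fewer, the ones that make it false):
is always true.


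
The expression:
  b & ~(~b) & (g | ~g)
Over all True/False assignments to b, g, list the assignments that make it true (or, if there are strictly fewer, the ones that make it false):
is true only for:
  b=True, g=False;
  b=True, g=True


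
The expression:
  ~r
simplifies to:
~r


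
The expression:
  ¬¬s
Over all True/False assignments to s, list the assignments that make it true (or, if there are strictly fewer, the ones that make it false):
is true only for:
  s=True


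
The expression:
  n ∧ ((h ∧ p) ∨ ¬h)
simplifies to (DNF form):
(n ∧ p) ∨ (n ∧ ¬h)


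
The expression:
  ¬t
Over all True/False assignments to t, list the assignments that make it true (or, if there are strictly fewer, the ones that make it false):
is true only for:
  t=False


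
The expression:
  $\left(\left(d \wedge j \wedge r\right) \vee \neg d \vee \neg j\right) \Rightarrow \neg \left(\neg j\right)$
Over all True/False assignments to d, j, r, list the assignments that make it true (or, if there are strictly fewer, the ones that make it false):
is true only for:
  d=False, j=True, r=False;
  d=False, j=True, r=True;
  d=True, j=True, r=False;
  d=True, j=True, r=True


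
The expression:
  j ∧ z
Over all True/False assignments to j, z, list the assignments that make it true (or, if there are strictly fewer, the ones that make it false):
is true only for:
  j=True, z=True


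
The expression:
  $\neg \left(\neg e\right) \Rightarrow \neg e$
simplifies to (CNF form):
$\neg e$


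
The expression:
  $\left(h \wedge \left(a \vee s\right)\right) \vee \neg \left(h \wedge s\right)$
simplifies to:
$\text{True}$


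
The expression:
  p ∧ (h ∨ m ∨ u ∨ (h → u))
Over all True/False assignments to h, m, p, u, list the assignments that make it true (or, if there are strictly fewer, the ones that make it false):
is true only for:
  h=False, m=False, p=True, u=False;
  h=False, m=False, p=True, u=True;
  h=False, m=True, p=True, u=False;
  h=False, m=True, p=True, u=True;
  h=True, m=False, p=True, u=False;
  h=True, m=False, p=True, u=True;
  h=True, m=True, p=True, u=False;
  h=True, m=True, p=True, u=True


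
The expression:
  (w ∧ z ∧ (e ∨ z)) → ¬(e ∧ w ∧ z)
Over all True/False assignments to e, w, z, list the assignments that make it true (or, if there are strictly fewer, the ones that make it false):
is false only for:
  e=True, w=True, z=True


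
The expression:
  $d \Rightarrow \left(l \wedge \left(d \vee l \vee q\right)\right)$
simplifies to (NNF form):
$l \vee \neg d$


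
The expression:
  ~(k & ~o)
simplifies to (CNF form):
o | ~k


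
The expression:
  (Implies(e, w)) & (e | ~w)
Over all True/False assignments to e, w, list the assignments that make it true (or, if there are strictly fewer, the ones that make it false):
is true only for:
  e=False, w=False;
  e=True, w=True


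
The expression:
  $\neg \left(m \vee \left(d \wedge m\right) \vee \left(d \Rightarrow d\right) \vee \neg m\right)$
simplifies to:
$\text{False}$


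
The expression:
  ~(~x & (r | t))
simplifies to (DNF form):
x | (~r & ~t)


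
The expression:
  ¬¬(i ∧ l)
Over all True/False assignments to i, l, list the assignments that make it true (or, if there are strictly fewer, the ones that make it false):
is true only for:
  i=True, l=True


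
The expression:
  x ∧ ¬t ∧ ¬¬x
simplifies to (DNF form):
x ∧ ¬t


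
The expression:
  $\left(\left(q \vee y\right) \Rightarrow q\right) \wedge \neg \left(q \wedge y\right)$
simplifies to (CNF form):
$\neg y$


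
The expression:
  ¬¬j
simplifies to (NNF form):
j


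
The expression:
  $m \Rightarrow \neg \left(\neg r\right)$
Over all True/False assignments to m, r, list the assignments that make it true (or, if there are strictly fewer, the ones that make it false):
is false only for:
  m=True, r=False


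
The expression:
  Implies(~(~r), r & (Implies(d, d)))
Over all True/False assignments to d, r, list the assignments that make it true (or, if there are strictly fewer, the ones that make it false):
is always true.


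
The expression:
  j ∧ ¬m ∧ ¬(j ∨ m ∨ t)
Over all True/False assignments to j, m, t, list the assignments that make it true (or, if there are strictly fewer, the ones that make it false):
is never true.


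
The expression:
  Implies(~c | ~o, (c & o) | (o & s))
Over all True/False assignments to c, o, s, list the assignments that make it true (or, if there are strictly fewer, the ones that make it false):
is true only for:
  c=False, o=True, s=True;
  c=True, o=True, s=False;
  c=True, o=True, s=True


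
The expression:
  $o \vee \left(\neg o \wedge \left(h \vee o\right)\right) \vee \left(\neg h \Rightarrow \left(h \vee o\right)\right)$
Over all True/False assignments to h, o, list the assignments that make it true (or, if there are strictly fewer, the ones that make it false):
is false only for:
  h=False, o=False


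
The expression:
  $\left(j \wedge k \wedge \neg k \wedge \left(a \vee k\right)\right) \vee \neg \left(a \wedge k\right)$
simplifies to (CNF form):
$\neg a \vee \neg k$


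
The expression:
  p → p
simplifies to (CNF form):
True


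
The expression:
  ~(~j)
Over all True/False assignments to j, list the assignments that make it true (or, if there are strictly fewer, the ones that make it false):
is true only for:
  j=True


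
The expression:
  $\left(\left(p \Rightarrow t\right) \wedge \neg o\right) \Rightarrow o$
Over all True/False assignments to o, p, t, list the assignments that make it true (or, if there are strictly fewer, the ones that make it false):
is false only for:
  o=False, p=False, t=False;
  o=False, p=False, t=True;
  o=False, p=True, t=True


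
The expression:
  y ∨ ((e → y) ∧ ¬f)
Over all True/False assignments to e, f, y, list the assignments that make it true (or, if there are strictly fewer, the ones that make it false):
is false only for:
  e=False, f=True, y=False;
  e=True, f=False, y=False;
  e=True, f=True, y=False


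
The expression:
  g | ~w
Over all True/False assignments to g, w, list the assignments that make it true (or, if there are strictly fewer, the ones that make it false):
is false only for:
  g=False, w=True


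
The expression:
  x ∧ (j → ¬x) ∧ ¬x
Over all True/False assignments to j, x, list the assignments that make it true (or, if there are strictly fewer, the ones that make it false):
is never true.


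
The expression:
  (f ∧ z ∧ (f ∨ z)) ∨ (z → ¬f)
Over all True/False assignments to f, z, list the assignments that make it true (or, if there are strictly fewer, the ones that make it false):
is always true.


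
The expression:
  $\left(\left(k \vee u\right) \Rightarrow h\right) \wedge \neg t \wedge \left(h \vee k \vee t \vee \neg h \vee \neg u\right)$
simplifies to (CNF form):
$\neg t \wedge \left(h \vee \neg k\right) \wedge \left(h \vee \neg u\right)$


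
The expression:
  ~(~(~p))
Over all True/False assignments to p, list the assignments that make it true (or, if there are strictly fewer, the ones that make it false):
is true only for:
  p=False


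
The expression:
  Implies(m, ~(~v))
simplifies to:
v | ~m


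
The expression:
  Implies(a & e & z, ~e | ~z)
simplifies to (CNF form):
~a | ~e | ~z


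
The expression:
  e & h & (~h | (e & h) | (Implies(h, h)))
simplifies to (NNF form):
e & h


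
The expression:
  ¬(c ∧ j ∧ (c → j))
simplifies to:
¬c ∨ ¬j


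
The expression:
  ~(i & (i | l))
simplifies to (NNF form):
~i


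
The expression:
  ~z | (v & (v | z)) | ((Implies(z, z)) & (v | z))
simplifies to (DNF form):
True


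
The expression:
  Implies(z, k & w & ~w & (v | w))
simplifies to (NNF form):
~z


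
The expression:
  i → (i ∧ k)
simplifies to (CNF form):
k ∨ ¬i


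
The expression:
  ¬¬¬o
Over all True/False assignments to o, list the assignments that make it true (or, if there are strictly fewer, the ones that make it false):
is true only for:
  o=False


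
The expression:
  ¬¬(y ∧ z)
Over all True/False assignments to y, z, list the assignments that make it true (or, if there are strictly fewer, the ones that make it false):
is true only for:
  y=True, z=True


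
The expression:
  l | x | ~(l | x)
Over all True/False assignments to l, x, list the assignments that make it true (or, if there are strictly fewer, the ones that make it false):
is always true.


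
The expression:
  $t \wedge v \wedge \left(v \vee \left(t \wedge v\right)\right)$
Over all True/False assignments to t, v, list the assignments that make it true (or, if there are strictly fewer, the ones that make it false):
is true only for:
  t=True, v=True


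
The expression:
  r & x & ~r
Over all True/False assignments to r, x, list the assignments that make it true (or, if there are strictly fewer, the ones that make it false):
is never true.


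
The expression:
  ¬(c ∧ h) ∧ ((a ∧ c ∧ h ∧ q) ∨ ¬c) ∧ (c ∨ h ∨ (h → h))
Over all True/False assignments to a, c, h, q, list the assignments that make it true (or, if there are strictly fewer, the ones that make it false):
is true only for:
  a=False, c=False, h=False, q=False;
  a=False, c=False, h=False, q=True;
  a=False, c=False, h=True, q=False;
  a=False, c=False, h=True, q=True;
  a=True, c=False, h=False, q=False;
  a=True, c=False, h=False, q=True;
  a=True, c=False, h=True, q=False;
  a=True, c=False, h=True, q=True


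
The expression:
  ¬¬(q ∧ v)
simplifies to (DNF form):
q ∧ v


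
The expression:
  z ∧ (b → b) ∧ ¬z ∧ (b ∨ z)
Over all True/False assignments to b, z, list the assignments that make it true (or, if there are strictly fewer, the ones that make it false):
is never true.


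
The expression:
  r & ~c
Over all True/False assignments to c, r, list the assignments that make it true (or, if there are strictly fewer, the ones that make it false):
is true only for:
  c=False, r=True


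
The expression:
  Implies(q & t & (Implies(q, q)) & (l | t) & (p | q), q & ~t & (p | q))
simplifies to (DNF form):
~q | ~t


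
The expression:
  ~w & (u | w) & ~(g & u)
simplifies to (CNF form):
u & ~g & ~w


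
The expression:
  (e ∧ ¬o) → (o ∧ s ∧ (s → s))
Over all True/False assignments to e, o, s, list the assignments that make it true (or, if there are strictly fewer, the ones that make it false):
is false only for:
  e=True, o=False, s=False;
  e=True, o=False, s=True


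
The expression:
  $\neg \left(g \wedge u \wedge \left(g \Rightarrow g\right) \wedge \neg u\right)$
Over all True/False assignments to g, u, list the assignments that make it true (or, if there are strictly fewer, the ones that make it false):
is always true.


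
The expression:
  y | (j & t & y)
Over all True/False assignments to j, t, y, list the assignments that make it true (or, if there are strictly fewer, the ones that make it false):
is true only for:
  j=False, t=False, y=True;
  j=False, t=True, y=True;
  j=True, t=False, y=True;
  j=True, t=True, y=True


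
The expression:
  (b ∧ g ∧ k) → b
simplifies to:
True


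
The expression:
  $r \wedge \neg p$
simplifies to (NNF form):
$r \wedge \neg p$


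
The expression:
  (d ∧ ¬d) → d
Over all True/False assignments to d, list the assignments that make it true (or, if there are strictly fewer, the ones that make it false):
is always true.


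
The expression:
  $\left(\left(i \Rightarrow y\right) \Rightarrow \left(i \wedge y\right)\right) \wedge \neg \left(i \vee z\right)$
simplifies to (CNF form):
$\text{False}$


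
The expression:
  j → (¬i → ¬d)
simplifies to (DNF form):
i ∨ ¬d ∨ ¬j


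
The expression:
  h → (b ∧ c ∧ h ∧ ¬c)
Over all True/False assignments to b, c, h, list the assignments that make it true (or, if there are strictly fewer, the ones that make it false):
is true only for:
  b=False, c=False, h=False;
  b=False, c=True, h=False;
  b=True, c=False, h=False;
  b=True, c=True, h=False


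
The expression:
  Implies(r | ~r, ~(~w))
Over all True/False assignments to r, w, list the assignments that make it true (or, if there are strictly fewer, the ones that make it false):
is true only for:
  r=False, w=True;
  r=True, w=True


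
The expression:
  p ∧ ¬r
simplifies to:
p ∧ ¬r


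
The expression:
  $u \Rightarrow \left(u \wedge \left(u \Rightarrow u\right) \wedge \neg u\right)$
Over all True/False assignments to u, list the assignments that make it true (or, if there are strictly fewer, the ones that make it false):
is true only for:
  u=False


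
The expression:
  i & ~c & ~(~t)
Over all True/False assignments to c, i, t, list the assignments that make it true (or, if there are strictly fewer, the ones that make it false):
is true only for:
  c=False, i=True, t=True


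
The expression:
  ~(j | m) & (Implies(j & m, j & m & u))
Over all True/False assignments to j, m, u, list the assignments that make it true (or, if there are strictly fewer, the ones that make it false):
is true only for:
  j=False, m=False, u=False;
  j=False, m=False, u=True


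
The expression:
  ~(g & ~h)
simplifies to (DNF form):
h | ~g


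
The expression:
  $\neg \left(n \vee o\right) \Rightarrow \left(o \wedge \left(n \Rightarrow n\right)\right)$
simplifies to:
$n \vee o$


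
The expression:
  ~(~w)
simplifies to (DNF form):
w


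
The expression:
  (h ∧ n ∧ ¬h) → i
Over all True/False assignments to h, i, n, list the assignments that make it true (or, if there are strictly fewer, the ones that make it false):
is always true.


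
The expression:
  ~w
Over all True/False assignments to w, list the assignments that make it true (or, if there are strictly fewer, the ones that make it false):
is true only for:
  w=False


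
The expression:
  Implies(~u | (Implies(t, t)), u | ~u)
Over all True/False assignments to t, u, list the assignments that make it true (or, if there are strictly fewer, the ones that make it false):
is always true.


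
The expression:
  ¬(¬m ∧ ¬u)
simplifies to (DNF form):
m ∨ u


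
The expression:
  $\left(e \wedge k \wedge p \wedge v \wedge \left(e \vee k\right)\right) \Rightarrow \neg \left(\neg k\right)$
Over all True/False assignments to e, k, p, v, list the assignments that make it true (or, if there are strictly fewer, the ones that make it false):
is always true.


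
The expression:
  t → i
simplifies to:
i ∨ ¬t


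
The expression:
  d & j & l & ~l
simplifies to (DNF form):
False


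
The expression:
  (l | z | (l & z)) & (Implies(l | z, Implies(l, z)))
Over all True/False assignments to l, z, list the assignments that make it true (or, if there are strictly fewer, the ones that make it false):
is true only for:
  l=False, z=True;
  l=True, z=True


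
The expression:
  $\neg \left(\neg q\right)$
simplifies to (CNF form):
$q$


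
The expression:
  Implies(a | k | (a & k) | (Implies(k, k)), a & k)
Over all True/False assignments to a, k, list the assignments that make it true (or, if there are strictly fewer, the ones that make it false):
is true only for:
  a=True, k=True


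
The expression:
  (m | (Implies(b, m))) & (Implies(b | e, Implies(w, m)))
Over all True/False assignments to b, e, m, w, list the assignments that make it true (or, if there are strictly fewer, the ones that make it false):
is false only for:
  b=False, e=True, m=False, w=True;
  b=True, e=False, m=False, w=False;
  b=True, e=False, m=False, w=True;
  b=True, e=True, m=False, w=False;
  b=True, e=True, m=False, w=True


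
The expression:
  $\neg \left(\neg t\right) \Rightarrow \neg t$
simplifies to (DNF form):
$\neg t$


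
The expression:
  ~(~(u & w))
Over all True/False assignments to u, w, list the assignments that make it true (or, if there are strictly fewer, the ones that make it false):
is true only for:
  u=True, w=True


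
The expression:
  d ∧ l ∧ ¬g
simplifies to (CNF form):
d ∧ l ∧ ¬g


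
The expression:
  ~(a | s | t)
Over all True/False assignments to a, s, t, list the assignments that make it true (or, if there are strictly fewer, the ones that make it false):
is true only for:
  a=False, s=False, t=False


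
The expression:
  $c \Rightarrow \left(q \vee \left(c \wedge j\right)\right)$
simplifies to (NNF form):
$j \vee q \vee \neg c$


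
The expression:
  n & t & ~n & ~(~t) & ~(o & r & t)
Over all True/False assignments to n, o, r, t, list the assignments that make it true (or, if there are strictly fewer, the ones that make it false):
is never true.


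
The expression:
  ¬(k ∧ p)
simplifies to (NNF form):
¬k ∨ ¬p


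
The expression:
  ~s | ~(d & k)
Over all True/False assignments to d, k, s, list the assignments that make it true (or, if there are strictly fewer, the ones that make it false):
is false only for:
  d=True, k=True, s=True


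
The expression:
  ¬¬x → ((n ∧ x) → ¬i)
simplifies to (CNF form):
¬i ∨ ¬n ∨ ¬x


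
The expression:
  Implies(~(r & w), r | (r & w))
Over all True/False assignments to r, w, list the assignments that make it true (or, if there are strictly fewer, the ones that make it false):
is true only for:
  r=True, w=False;
  r=True, w=True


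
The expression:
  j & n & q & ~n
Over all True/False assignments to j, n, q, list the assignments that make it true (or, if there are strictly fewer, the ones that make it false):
is never true.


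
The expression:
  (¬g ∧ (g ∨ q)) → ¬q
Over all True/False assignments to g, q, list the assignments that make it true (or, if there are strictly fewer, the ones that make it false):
is false only for:
  g=False, q=True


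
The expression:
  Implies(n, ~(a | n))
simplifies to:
~n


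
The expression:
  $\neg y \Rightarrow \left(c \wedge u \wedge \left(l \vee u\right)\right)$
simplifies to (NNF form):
$y \vee \left(c \wedge u\right)$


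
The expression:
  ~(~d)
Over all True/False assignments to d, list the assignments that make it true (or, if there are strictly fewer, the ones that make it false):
is true only for:
  d=True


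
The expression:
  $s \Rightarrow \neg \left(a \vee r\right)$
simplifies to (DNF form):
$\left(\neg a \wedge \neg r\right) \vee \neg s$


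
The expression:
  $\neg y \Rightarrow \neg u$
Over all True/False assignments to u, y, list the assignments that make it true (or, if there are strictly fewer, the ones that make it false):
is false only for:
  u=True, y=False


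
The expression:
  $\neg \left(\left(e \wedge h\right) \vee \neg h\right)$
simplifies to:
$h \wedge \neg e$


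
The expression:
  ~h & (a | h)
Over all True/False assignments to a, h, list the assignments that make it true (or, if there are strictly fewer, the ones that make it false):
is true only for:
  a=True, h=False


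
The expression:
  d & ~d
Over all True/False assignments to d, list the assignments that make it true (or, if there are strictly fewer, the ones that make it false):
is never true.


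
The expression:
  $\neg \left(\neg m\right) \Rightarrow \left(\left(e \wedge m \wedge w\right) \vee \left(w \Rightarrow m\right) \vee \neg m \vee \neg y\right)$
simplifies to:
$\text{True}$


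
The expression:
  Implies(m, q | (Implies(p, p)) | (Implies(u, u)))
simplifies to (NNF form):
True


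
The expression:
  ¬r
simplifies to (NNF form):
¬r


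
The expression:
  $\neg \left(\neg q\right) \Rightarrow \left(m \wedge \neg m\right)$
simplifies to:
$\neg q$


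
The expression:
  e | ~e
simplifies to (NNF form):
True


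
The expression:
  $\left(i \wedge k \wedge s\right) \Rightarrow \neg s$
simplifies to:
$\neg i \vee \neg k \vee \neg s$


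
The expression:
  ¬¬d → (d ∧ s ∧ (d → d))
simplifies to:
s ∨ ¬d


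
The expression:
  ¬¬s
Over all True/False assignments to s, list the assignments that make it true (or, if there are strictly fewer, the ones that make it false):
is true only for:
  s=True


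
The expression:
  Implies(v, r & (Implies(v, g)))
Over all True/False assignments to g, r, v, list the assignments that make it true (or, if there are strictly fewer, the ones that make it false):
is false only for:
  g=False, r=False, v=True;
  g=False, r=True, v=True;
  g=True, r=False, v=True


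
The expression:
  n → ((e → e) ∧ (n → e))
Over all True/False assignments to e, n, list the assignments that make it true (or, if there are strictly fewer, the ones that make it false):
is false only for:
  e=False, n=True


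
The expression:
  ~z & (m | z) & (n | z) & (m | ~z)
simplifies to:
m & n & ~z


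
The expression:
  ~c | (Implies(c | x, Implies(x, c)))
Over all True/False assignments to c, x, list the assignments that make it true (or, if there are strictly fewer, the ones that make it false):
is always true.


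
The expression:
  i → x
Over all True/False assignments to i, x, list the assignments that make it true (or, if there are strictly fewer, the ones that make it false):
is false only for:
  i=True, x=False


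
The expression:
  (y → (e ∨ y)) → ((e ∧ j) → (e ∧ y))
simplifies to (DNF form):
y ∨ ¬e ∨ ¬j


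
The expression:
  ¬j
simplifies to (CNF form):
¬j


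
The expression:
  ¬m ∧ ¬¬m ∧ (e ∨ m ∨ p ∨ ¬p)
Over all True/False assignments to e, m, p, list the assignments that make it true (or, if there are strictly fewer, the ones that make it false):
is never true.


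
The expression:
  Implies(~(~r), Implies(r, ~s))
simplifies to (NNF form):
~r | ~s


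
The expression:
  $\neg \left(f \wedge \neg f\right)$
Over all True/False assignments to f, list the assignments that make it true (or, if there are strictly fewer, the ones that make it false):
is always true.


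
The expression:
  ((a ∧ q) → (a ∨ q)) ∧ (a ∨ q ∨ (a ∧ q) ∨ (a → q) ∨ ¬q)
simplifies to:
True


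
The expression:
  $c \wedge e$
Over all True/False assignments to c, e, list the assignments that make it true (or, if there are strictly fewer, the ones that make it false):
is true only for:
  c=True, e=True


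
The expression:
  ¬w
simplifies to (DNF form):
¬w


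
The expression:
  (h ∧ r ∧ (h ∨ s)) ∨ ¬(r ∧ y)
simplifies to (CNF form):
h ∨ ¬r ∨ ¬y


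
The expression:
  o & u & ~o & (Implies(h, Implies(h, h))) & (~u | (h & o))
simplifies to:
False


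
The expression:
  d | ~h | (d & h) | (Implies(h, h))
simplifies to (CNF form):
True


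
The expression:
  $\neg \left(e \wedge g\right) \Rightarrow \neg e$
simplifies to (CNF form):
$g \vee \neg e$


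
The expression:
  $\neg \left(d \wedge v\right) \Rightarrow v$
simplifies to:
$v$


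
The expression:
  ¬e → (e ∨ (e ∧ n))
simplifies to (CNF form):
e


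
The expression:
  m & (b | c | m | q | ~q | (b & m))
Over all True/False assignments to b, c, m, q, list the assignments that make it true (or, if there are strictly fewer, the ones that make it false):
is true only for:
  b=False, c=False, m=True, q=False;
  b=False, c=False, m=True, q=True;
  b=False, c=True, m=True, q=False;
  b=False, c=True, m=True, q=True;
  b=True, c=False, m=True, q=False;
  b=True, c=False, m=True, q=True;
  b=True, c=True, m=True, q=False;
  b=True, c=True, m=True, q=True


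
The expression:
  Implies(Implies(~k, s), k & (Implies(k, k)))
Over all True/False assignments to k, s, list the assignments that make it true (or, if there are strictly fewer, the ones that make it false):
is false only for:
  k=False, s=True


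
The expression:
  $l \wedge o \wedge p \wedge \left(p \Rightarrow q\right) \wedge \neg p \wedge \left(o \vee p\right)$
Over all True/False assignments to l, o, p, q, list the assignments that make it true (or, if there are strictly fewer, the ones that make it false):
is never true.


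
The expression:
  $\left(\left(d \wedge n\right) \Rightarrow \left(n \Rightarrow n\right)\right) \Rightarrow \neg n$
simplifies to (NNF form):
$\neg n$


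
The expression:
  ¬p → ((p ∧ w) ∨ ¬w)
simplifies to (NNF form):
p ∨ ¬w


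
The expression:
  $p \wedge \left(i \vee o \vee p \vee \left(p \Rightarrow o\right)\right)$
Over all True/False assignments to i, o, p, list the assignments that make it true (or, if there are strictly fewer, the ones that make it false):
is true only for:
  i=False, o=False, p=True;
  i=False, o=True, p=True;
  i=True, o=False, p=True;
  i=True, o=True, p=True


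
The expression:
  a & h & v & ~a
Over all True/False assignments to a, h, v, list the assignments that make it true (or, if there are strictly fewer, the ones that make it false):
is never true.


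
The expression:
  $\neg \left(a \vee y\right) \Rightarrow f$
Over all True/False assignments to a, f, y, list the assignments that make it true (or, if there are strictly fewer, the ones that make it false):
is false only for:
  a=False, f=False, y=False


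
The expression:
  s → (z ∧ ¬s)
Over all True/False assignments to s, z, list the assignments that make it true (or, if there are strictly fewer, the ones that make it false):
is true only for:
  s=False, z=False;
  s=False, z=True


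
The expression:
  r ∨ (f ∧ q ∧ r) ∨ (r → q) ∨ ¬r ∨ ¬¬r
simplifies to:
True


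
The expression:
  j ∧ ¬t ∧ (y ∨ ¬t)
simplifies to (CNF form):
j ∧ ¬t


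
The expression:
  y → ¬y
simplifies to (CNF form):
¬y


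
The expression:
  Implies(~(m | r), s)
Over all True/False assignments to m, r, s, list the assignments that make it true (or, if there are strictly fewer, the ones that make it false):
is false only for:
  m=False, r=False, s=False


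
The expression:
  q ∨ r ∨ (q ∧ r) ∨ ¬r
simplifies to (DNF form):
True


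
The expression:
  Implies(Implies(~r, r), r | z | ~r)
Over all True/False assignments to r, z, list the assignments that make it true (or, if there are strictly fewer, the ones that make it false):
is always true.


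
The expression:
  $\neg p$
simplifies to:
$\neg p$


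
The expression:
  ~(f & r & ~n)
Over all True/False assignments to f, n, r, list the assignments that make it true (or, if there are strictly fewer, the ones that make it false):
is false only for:
  f=True, n=False, r=True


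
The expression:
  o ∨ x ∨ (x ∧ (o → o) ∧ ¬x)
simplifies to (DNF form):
o ∨ x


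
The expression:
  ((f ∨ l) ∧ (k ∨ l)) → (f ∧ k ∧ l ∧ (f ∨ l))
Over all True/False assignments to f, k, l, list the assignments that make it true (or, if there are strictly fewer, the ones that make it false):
is true only for:
  f=False, k=False, l=False;
  f=False, k=True, l=False;
  f=True, k=False, l=False;
  f=True, k=True, l=True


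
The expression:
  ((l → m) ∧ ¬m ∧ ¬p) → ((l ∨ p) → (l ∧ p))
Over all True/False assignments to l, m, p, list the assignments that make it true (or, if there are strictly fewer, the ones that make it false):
is always true.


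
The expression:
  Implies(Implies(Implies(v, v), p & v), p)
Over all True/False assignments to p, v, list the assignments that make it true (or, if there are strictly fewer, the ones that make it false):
is always true.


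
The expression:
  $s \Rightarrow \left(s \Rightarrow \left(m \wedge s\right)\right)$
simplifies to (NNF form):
$m \vee \neg s$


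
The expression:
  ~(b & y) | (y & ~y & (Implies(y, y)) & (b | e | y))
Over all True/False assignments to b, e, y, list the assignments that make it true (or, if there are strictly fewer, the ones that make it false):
is false only for:
  b=True, e=False, y=True;
  b=True, e=True, y=True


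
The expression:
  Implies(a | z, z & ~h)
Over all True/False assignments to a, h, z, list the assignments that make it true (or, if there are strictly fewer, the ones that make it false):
is true only for:
  a=False, h=False, z=False;
  a=False, h=False, z=True;
  a=False, h=True, z=False;
  a=True, h=False, z=True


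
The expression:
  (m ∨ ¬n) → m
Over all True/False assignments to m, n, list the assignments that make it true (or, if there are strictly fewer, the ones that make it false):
is false only for:
  m=False, n=False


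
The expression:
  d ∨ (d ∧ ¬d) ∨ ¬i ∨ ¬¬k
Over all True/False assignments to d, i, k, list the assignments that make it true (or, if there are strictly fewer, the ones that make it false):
is false only for:
  d=False, i=True, k=False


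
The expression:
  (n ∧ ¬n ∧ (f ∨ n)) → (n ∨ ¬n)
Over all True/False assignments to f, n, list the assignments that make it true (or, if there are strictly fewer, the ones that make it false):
is always true.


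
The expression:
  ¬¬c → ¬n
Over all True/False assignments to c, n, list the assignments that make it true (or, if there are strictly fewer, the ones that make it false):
is false only for:
  c=True, n=True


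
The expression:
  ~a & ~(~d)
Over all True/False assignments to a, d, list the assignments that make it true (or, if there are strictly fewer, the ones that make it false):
is true only for:
  a=False, d=True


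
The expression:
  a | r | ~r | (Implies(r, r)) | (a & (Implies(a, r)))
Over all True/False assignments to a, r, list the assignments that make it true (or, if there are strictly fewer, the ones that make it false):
is always true.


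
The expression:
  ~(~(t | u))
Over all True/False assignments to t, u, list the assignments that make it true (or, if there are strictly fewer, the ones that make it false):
is false only for:
  t=False, u=False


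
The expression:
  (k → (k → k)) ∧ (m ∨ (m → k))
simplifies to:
True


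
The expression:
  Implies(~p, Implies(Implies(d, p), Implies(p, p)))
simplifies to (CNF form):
True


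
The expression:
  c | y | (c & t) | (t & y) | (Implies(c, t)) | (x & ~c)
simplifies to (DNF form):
True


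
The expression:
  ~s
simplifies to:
~s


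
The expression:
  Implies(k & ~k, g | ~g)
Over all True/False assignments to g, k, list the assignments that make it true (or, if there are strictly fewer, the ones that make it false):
is always true.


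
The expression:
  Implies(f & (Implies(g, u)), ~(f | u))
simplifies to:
~f | (g & ~u)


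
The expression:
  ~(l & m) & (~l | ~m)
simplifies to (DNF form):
~l | ~m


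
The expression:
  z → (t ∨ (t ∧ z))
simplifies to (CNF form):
t ∨ ¬z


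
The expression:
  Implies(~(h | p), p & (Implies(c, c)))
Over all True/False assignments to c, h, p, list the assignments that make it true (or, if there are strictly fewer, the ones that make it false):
is false only for:
  c=False, h=False, p=False;
  c=True, h=False, p=False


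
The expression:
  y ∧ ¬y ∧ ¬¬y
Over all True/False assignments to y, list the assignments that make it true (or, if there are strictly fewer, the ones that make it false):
is never true.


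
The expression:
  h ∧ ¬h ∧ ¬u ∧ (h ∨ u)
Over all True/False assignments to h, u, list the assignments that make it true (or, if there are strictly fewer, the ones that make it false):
is never true.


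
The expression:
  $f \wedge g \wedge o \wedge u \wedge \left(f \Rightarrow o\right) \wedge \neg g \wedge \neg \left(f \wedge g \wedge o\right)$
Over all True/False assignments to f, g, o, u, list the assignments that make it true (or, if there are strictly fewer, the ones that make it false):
is never true.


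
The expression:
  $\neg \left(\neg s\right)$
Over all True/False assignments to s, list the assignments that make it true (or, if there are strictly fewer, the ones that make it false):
is true only for:
  s=True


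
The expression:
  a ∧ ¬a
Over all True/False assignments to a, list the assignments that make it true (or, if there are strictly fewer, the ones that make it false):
is never true.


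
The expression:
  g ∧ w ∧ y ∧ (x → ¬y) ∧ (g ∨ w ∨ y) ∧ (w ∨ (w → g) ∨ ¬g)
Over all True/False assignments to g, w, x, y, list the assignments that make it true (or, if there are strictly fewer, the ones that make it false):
is true only for:
  g=True, w=True, x=False, y=True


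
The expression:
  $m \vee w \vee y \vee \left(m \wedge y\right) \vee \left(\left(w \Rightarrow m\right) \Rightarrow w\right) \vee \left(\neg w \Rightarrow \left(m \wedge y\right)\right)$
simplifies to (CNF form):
$m \vee w \vee y$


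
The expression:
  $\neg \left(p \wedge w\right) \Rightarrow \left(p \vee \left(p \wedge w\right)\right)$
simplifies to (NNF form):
$p$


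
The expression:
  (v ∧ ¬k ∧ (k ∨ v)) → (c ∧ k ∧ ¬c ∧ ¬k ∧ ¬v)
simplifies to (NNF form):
k ∨ ¬v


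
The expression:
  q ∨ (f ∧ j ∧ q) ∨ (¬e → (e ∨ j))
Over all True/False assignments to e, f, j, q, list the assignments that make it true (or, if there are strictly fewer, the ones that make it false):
is false only for:
  e=False, f=False, j=False, q=False;
  e=False, f=True, j=False, q=False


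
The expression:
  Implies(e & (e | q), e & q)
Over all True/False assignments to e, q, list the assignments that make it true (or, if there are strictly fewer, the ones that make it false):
is false only for:
  e=True, q=False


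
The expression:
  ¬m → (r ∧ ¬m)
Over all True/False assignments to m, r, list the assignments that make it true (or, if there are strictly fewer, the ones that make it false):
is false only for:
  m=False, r=False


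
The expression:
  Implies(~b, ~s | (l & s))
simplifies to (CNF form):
b | l | ~s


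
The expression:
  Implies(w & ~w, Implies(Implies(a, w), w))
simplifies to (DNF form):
True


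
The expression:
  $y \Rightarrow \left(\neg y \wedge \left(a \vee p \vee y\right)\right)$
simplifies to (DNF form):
$\neg y$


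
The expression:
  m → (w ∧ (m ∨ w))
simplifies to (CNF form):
w ∨ ¬m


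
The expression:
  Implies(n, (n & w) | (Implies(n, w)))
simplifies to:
w | ~n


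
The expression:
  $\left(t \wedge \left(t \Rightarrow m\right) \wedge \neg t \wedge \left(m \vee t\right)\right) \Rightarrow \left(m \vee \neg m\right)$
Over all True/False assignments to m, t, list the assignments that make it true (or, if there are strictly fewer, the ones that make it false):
is always true.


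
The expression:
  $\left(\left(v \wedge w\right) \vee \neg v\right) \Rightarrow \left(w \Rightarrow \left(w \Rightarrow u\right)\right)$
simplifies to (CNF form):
$u \vee \neg w$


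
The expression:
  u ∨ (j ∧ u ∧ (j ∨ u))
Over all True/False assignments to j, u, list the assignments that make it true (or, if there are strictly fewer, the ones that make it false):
is true only for:
  j=False, u=True;
  j=True, u=True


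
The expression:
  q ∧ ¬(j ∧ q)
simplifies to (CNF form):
q ∧ ¬j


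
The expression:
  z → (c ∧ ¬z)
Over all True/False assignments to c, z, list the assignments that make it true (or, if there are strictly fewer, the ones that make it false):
is true only for:
  c=False, z=False;
  c=True, z=False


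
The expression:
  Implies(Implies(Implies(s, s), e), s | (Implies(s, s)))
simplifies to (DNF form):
True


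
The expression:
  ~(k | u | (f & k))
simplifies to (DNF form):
~k & ~u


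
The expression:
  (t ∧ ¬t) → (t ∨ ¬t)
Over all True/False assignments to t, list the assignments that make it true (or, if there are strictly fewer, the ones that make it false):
is always true.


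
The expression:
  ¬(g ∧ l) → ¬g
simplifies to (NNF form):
l ∨ ¬g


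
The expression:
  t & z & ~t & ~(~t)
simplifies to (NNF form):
False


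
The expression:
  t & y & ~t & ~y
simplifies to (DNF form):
False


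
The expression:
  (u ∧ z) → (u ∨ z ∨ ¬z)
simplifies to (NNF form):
True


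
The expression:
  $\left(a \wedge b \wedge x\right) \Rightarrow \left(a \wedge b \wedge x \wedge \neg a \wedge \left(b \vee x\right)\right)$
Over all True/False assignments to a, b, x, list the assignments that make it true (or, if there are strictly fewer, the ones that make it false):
is false only for:
  a=True, b=True, x=True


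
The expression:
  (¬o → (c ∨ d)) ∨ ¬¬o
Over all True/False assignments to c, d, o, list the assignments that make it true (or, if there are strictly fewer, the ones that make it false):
is false only for:
  c=False, d=False, o=False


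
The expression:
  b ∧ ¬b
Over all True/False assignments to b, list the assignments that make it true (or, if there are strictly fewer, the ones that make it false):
is never true.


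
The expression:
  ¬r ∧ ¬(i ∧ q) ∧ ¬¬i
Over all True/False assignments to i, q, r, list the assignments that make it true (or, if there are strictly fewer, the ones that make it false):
is true only for:
  i=True, q=False, r=False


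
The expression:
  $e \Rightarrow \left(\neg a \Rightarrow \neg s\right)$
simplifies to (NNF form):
$a \vee \neg e \vee \neg s$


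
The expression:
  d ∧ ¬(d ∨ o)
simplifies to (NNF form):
False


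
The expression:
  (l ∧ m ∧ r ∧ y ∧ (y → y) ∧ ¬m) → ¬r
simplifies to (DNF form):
True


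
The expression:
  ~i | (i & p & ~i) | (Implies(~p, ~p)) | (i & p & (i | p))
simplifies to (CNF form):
True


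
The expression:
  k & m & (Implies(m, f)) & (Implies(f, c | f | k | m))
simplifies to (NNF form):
f & k & m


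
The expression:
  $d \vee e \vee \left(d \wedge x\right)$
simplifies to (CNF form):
$d \vee e$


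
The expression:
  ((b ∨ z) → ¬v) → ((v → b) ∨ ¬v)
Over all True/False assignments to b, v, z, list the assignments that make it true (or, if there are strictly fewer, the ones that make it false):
is false only for:
  b=False, v=True, z=False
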